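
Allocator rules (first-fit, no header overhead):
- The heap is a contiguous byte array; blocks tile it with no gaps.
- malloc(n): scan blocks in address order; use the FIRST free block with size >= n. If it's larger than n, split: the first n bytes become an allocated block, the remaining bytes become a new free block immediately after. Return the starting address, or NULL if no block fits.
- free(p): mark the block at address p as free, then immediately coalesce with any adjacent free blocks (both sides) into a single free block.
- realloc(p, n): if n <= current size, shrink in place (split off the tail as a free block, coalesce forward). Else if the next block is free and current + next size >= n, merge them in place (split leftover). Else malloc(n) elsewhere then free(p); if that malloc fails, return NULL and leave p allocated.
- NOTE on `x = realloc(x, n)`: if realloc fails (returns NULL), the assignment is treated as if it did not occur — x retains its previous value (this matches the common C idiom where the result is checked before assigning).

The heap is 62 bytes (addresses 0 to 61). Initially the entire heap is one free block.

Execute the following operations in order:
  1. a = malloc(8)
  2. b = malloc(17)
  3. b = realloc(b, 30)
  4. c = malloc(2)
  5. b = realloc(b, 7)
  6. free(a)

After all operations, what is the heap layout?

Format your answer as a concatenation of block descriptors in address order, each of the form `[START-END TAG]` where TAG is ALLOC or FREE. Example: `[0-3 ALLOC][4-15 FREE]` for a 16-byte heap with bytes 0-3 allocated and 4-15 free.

Op 1: a = malloc(8) -> a = 0; heap: [0-7 ALLOC][8-61 FREE]
Op 2: b = malloc(17) -> b = 8; heap: [0-7 ALLOC][8-24 ALLOC][25-61 FREE]
Op 3: b = realloc(b, 30) -> b = 8; heap: [0-7 ALLOC][8-37 ALLOC][38-61 FREE]
Op 4: c = malloc(2) -> c = 38; heap: [0-7 ALLOC][8-37 ALLOC][38-39 ALLOC][40-61 FREE]
Op 5: b = realloc(b, 7) -> b = 8; heap: [0-7 ALLOC][8-14 ALLOC][15-37 FREE][38-39 ALLOC][40-61 FREE]
Op 6: free(a) -> (freed a); heap: [0-7 FREE][8-14 ALLOC][15-37 FREE][38-39 ALLOC][40-61 FREE]

Answer: [0-7 FREE][8-14 ALLOC][15-37 FREE][38-39 ALLOC][40-61 FREE]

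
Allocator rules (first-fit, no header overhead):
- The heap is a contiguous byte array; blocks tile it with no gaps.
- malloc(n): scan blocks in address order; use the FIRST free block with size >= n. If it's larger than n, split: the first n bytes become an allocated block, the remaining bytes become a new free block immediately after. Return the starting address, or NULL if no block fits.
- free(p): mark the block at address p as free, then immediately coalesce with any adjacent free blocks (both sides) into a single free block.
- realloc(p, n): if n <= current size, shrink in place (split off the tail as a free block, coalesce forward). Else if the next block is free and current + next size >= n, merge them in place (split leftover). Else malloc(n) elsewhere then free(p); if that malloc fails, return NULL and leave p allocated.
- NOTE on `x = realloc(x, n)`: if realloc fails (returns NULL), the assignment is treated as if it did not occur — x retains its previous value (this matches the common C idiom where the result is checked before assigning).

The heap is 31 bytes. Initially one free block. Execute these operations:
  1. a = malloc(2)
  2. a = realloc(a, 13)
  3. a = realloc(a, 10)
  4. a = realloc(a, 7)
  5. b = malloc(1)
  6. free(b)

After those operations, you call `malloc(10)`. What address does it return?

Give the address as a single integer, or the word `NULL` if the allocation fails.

Answer: 7

Derivation:
Op 1: a = malloc(2) -> a = 0; heap: [0-1 ALLOC][2-30 FREE]
Op 2: a = realloc(a, 13) -> a = 0; heap: [0-12 ALLOC][13-30 FREE]
Op 3: a = realloc(a, 10) -> a = 0; heap: [0-9 ALLOC][10-30 FREE]
Op 4: a = realloc(a, 7) -> a = 0; heap: [0-6 ALLOC][7-30 FREE]
Op 5: b = malloc(1) -> b = 7; heap: [0-6 ALLOC][7-7 ALLOC][8-30 FREE]
Op 6: free(b) -> (freed b); heap: [0-6 ALLOC][7-30 FREE]
malloc(10): first-fit scan over [0-6 ALLOC][7-30 FREE] -> 7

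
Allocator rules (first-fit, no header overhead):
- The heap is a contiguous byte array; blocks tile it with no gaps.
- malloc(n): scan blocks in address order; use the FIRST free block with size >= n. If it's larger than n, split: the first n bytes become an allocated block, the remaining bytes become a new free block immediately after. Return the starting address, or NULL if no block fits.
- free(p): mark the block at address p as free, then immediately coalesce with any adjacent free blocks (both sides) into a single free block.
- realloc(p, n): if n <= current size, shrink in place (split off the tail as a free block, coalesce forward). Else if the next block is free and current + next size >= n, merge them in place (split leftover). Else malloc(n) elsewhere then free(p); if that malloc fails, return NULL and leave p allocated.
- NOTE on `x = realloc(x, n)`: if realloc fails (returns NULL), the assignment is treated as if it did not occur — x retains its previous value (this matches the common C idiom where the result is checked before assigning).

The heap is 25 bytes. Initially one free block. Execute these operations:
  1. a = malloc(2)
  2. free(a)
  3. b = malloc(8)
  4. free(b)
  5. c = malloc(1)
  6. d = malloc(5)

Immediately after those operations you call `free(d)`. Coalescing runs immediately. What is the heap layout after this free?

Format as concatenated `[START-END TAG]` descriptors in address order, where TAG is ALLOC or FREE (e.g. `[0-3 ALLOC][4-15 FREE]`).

Answer: [0-0 ALLOC][1-24 FREE]

Derivation:
Op 1: a = malloc(2) -> a = 0; heap: [0-1 ALLOC][2-24 FREE]
Op 2: free(a) -> (freed a); heap: [0-24 FREE]
Op 3: b = malloc(8) -> b = 0; heap: [0-7 ALLOC][8-24 FREE]
Op 4: free(b) -> (freed b); heap: [0-24 FREE]
Op 5: c = malloc(1) -> c = 0; heap: [0-0 ALLOC][1-24 FREE]
Op 6: d = malloc(5) -> d = 1; heap: [0-0 ALLOC][1-5 ALLOC][6-24 FREE]
free(d): d = 1 -> block [1-5 ALLOC]; mark free, coalesce with adjacent free neighbors -> [0-0 ALLOC][1-24 FREE]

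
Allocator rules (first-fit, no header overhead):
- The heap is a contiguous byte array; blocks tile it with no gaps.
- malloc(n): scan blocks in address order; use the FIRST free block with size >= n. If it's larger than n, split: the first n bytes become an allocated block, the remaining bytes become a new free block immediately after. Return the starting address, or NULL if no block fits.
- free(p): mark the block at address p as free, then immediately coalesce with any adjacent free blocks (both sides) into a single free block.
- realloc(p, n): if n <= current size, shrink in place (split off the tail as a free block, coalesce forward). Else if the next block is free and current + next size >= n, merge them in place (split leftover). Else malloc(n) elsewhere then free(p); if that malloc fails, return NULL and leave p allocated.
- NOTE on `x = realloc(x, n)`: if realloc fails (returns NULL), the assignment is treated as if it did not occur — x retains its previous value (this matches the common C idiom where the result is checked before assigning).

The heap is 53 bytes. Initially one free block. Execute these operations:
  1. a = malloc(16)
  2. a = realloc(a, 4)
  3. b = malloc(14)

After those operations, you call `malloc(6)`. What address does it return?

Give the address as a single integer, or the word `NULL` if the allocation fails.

Answer: 18

Derivation:
Op 1: a = malloc(16) -> a = 0; heap: [0-15 ALLOC][16-52 FREE]
Op 2: a = realloc(a, 4) -> a = 0; heap: [0-3 ALLOC][4-52 FREE]
Op 3: b = malloc(14) -> b = 4; heap: [0-3 ALLOC][4-17 ALLOC][18-52 FREE]
malloc(6): first-fit scan over [0-3 ALLOC][4-17 ALLOC][18-52 FREE] -> 18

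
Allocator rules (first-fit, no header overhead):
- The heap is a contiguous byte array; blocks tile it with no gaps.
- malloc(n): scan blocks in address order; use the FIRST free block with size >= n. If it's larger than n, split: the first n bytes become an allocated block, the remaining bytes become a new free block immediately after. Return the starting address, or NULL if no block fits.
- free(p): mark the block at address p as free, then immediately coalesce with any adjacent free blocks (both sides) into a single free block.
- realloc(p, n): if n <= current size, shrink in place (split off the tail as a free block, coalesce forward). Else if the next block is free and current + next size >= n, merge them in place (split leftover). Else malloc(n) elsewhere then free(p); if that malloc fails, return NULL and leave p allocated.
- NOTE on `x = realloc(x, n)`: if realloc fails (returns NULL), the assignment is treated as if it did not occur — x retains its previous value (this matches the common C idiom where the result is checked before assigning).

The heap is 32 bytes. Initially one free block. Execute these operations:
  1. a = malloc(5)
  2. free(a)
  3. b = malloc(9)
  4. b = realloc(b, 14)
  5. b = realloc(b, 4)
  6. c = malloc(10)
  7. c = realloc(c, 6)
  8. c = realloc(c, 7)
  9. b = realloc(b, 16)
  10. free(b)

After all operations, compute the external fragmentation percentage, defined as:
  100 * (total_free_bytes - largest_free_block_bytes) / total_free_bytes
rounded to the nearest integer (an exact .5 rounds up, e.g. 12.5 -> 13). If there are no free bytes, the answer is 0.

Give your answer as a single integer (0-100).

Answer: 16

Derivation:
Op 1: a = malloc(5) -> a = 0; heap: [0-4 ALLOC][5-31 FREE]
Op 2: free(a) -> (freed a); heap: [0-31 FREE]
Op 3: b = malloc(9) -> b = 0; heap: [0-8 ALLOC][9-31 FREE]
Op 4: b = realloc(b, 14) -> b = 0; heap: [0-13 ALLOC][14-31 FREE]
Op 5: b = realloc(b, 4) -> b = 0; heap: [0-3 ALLOC][4-31 FREE]
Op 6: c = malloc(10) -> c = 4; heap: [0-3 ALLOC][4-13 ALLOC][14-31 FREE]
Op 7: c = realloc(c, 6) -> c = 4; heap: [0-3 ALLOC][4-9 ALLOC][10-31 FREE]
Op 8: c = realloc(c, 7) -> c = 4; heap: [0-3 ALLOC][4-10 ALLOC][11-31 FREE]
Op 9: b = realloc(b, 16) -> b = 11; heap: [0-3 FREE][4-10 ALLOC][11-26 ALLOC][27-31 FREE]
Op 10: free(b) -> (freed b); heap: [0-3 FREE][4-10 ALLOC][11-31 FREE]
Free blocks: [4 21] total_free=25 largest=21 -> 100*(25-21)/25 = 400/25 = 16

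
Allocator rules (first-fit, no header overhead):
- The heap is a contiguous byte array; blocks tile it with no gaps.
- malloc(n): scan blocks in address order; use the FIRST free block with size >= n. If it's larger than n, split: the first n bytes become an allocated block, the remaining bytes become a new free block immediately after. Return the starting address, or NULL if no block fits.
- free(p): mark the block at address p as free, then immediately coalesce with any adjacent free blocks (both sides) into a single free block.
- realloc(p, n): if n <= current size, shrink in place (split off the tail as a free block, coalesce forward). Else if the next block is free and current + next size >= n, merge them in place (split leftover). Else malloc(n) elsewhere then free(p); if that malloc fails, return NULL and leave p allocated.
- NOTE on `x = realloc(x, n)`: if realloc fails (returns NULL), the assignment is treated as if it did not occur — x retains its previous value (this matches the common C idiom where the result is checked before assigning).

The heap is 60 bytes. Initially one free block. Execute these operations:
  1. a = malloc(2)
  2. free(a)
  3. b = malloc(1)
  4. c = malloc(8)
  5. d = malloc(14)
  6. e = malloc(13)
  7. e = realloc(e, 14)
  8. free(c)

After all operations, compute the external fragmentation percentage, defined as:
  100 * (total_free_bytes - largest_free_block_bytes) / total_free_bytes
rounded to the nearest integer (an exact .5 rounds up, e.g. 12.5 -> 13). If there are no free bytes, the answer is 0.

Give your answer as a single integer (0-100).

Answer: 26

Derivation:
Op 1: a = malloc(2) -> a = 0; heap: [0-1 ALLOC][2-59 FREE]
Op 2: free(a) -> (freed a); heap: [0-59 FREE]
Op 3: b = malloc(1) -> b = 0; heap: [0-0 ALLOC][1-59 FREE]
Op 4: c = malloc(8) -> c = 1; heap: [0-0 ALLOC][1-8 ALLOC][9-59 FREE]
Op 5: d = malloc(14) -> d = 9; heap: [0-0 ALLOC][1-8 ALLOC][9-22 ALLOC][23-59 FREE]
Op 6: e = malloc(13) -> e = 23; heap: [0-0 ALLOC][1-8 ALLOC][9-22 ALLOC][23-35 ALLOC][36-59 FREE]
Op 7: e = realloc(e, 14) -> e = 23; heap: [0-0 ALLOC][1-8 ALLOC][9-22 ALLOC][23-36 ALLOC][37-59 FREE]
Op 8: free(c) -> (freed c); heap: [0-0 ALLOC][1-8 FREE][9-22 ALLOC][23-36 ALLOC][37-59 FREE]
Free blocks: [8 23] total_free=31 largest=23 -> 100*(31-23)/31 = 800/31 ≈ 25.806 -> rounds to 26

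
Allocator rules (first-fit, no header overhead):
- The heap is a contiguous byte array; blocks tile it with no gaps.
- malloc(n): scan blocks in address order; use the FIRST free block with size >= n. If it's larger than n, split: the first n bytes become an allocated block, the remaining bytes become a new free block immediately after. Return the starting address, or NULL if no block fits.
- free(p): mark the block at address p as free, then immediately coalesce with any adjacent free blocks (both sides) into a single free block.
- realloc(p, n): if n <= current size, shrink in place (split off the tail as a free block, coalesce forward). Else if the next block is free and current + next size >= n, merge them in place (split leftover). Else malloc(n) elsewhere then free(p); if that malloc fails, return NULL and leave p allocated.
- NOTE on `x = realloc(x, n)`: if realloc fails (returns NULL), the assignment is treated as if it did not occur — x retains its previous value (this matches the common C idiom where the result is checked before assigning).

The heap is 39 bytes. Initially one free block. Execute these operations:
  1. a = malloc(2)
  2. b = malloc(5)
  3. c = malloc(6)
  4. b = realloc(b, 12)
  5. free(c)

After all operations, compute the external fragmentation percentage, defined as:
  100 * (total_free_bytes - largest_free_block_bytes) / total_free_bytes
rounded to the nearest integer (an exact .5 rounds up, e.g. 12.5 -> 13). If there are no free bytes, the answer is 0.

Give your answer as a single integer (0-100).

Op 1: a = malloc(2) -> a = 0; heap: [0-1 ALLOC][2-38 FREE]
Op 2: b = malloc(5) -> b = 2; heap: [0-1 ALLOC][2-6 ALLOC][7-38 FREE]
Op 3: c = malloc(6) -> c = 7; heap: [0-1 ALLOC][2-6 ALLOC][7-12 ALLOC][13-38 FREE]
Op 4: b = realloc(b, 12) -> b = 13; heap: [0-1 ALLOC][2-6 FREE][7-12 ALLOC][13-24 ALLOC][25-38 FREE]
Op 5: free(c) -> (freed c); heap: [0-1 ALLOC][2-12 FREE][13-24 ALLOC][25-38 FREE]
Free blocks: [11 14] total_free=25 largest=14 -> 100*(25-14)/25 = 1100/25 = 44

Answer: 44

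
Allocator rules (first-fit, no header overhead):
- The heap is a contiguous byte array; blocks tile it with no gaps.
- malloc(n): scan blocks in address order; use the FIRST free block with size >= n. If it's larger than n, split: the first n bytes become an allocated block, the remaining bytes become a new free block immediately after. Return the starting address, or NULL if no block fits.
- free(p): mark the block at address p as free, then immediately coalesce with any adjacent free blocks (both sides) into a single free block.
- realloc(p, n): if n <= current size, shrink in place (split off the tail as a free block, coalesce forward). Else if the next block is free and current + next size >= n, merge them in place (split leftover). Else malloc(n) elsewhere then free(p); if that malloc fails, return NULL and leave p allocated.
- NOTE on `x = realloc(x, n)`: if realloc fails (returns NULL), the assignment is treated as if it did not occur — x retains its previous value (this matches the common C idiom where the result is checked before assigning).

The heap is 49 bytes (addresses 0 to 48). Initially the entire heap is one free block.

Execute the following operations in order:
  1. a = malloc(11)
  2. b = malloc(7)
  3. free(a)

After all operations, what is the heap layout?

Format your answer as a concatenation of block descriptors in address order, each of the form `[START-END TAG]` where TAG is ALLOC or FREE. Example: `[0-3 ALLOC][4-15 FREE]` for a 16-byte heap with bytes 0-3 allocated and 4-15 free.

Op 1: a = malloc(11) -> a = 0; heap: [0-10 ALLOC][11-48 FREE]
Op 2: b = malloc(7) -> b = 11; heap: [0-10 ALLOC][11-17 ALLOC][18-48 FREE]
Op 3: free(a) -> (freed a); heap: [0-10 FREE][11-17 ALLOC][18-48 FREE]

Answer: [0-10 FREE][11-17 ALLOC][18-48 FREE]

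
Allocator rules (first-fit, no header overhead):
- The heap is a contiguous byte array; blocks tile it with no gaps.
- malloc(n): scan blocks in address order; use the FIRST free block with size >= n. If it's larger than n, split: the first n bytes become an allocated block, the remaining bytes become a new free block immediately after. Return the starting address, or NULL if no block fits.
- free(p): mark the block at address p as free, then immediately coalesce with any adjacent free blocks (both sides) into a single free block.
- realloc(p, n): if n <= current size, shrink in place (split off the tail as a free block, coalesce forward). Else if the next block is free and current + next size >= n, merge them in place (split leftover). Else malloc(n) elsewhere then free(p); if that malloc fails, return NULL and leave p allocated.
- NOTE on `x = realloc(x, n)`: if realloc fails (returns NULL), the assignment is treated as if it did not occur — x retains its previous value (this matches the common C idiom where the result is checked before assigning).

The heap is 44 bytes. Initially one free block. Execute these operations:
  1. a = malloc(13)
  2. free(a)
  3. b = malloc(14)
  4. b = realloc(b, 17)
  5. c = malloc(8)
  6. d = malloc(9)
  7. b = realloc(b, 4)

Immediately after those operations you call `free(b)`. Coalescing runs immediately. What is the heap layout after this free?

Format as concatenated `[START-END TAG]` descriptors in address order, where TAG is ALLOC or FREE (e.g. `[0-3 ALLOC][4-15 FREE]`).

Answer: [0-16 FREE][17-24 ALLOC][25-33 ALLOC][34-43 FREE]

Derivation:
Op 1: a = malloc(13) -> a = 0; heap: [0-12 ALLOC][13-43 FREE]
Op 2: free(a) -> (freed a); heap: [0-43 FREE]
Op 3: b = malloc(14) -> b = 0; heap: [0-13 ALLOC][14-43 FREE]
Op 4: b = realloc(b, 17) -> b = 0; heap: [0-16 ALLOC][17-43 FREE]
Op 5: c = malloc(8) -> c = 17; heap: [0-16 ALLOC][17-24 ALLOC][25-43 FREE]
Op 6: d = malloc(9) -> d = 25; heap: [0-16 ALLOC][17-24 ALLOC][25-33 ALLOC][34-43 FREE]
Op 7: b = realloc(b, 4) -> b = 0; heap: [0-3 ALLOC][4-16 FREE][17-24 ALLOC][25-33 ALLOC][34-43 FREE]
free(b): b = 0 -> block [0-3 ALLOC]; mark free, coalesce with adjacent free neighbors -> [0-16 FREE][17-24 ALLOC][25-33 ALLOC][34-43 FREE]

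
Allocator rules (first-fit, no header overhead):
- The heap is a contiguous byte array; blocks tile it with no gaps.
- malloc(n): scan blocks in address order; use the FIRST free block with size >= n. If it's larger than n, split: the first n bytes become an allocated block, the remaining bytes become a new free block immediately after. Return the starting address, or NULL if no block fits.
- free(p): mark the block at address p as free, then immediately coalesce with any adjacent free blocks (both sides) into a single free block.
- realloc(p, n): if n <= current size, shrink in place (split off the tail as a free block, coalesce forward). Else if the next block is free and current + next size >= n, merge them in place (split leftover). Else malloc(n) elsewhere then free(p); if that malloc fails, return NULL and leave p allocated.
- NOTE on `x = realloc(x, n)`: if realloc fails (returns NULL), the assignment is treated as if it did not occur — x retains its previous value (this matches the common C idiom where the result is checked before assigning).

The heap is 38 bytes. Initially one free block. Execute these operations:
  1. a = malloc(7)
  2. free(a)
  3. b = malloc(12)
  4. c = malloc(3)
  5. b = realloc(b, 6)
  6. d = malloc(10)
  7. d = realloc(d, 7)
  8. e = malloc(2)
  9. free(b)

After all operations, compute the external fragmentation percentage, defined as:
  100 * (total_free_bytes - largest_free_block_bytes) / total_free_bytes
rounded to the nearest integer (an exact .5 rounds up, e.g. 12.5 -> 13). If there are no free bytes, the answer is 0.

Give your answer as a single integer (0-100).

Op 1: a = malloc(7) -> a = 0; heap: [0-6 ALLOC][7-37 FREE]
Op 2: free(a) -> (freed a); heap: [0-37 FREE]
Op 3: b = malloc(12) -> b = 0; heap: [0-11 ALLOC][12-37 FREE]
Op 4: c = malloc(3) -> c = 12; heap: [0-11 ALLOC][12-14 ALLOC][15-37 FREE]
Op 5: b = realloc(b, 6) -> b = 0; heap: [0-5 ALLOC][6-11 FREE][12-14 ALLOC][15-37 FREE]
Op 6: d = malloc(10) -> d = 15; heap: [0-5 ALLOC][6-11 FREE][12-14 ALLOC][15-24 ALLOC][25-37 FREE]
Op 7: d = realloc(d, 7) -> d = 15; heap: [0-5 ALLOC][6-11 FREE][12-14 ALLOC][15-21 ALLOC][22-37 FREE]
Op 8: e = malloc(2) -> e = 6; heap: [0-5 ALLOC][6-7 ALLOC][8-11 FREE][12-14 ALLOC][15-21 ALLOC][22-37 FREE]
Op 9: free(b) -> (freed b); heap: [0-5 FREE][6-7 ALLOC][8-11 FREE][12-14 ALLOC][15-21 ALLOC][22-37 FREE]
Free blocks: [6 4 16] total_free=26 largest=16 -> 100*(26-16)/26 = 1000/26 ≈ 38.462 -> rounds to 38

Answer: 38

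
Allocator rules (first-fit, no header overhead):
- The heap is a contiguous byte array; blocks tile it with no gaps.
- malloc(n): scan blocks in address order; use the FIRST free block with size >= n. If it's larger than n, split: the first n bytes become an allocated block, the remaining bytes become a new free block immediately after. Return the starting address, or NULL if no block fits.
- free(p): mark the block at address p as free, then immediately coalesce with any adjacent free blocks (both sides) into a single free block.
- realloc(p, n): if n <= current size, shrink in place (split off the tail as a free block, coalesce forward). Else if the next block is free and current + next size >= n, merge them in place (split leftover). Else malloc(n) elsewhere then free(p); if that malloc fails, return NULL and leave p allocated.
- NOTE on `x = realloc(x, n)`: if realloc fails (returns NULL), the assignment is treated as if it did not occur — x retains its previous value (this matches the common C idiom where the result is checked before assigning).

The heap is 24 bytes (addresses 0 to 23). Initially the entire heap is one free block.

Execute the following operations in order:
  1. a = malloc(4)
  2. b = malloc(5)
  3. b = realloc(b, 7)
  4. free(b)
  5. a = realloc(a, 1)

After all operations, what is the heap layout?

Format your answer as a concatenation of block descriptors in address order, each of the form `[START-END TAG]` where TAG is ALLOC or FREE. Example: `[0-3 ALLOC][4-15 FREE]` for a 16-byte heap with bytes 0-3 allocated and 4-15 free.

Answer: [0-0 ALLOC][1-23 FREE]

Derivation:
Op 1: a = malloc(4) -> a = 0; heap: [0-3 ALLOC][4-23 FREE]
Op 2: b = malloc(5) -> b = 4; heap: [0-3 ALLOC][4-8 ALLOC][9-23 FREE]
Op 3: b = realloc(b, 7) -> b = 4; heap: [0-3 ALLOC][4-10 ALLOC][11-23 FREE]
Op 4: free(b) -> (freed b); heap: [0-3 ALLOC][4-23 FREE]
Op 5: a = realloc(a, 1) -> a = 0; heap: [0-0 ALLOC][1-23 FREE]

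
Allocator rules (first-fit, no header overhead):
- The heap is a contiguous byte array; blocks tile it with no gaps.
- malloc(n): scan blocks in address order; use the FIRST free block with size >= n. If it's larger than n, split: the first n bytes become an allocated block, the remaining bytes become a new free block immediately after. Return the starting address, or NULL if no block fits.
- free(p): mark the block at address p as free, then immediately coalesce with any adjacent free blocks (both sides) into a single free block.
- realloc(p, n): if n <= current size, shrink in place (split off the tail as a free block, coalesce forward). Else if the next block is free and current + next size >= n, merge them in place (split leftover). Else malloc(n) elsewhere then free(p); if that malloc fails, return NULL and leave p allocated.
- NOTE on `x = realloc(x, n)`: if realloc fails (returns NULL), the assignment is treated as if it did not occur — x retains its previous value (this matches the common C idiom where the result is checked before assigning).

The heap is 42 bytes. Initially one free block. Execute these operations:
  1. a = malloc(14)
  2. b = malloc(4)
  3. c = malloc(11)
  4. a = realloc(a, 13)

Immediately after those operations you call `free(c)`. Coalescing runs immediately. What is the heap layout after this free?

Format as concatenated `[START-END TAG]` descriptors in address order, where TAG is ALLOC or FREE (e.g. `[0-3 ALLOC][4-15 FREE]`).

Op 1: a = malloc(14) -> a = 0; heap: [0-13 ALLOC][14-41 FREE]
Op 2: b = malloc(4) -> b = 14; heap: [0-13 ALLOC][14-17 ALLOC][18-41 FREE]
Op 3: c = malloc(11) -> c = 18; heap: [0-13 ALLOC][14-17 ALLOC][18-28 ALLOC][29-41 FREE]
Op 4: a = realloc(a, 13) -> a = 0; heap: [0-12 ALLOC][13-13 FREE][14-17 ALLOC][18-28 ALLOC][29-41 FREE]
free(c): c = 18 -> block [18-28 ALLOC]; mark free, coalesce with adjacent free neighbors -> [0-12 ALLOC][13-13 FREE][14-17 ALLOC][18-41 FREE]

Answer: [0-12 ALLOC][13-13 FREE][14-17 ALLOC][18-41 FREE]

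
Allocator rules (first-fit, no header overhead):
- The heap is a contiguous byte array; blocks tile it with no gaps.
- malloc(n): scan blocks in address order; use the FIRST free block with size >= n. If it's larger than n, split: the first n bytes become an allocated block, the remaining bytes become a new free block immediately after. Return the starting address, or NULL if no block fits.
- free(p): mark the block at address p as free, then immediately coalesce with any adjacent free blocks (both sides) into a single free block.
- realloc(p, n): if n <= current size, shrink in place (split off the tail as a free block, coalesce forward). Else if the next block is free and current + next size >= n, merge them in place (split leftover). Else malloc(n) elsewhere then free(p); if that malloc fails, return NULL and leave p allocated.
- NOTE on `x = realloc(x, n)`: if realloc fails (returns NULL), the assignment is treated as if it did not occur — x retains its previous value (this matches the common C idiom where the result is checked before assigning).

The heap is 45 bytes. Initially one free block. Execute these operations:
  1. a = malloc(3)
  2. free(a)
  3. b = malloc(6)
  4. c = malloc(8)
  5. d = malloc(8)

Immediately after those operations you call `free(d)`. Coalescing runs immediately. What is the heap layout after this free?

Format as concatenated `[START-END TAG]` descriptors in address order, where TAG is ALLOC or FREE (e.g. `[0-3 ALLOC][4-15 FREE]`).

Answer: [0-5 ALLOC][6-13 ALLOC][14-44 FREE]

Derivation:
Op 1: a = malloc(3) -> a = 0; heap: [0-2 ALLOC][3-44 FREE]
Op 2: free(a) -> (freed a); heap: [0-44 FREE]
Op 3: b = malloc(6) -> b = 0; heap: [0-5 ALLOC][6-44 FREE]
Op 4: c = malloc(8) -> c = 6; heap: [0-5 ALLOC][6-13 ALLOC][14-44 FREE]
Op 5: d = malloc(8) -> d = 14; heap: [0-5 ALLOC][6-13 ALLOC][14-21 ALLOC][22-44 FREE]
free(d): d = 14 -> block [14-21 ALLOC]; mark free, coalesce with adjacent free neighbors -> [0-5 ALLOC][6-13 ALLOC][14-44 FREE]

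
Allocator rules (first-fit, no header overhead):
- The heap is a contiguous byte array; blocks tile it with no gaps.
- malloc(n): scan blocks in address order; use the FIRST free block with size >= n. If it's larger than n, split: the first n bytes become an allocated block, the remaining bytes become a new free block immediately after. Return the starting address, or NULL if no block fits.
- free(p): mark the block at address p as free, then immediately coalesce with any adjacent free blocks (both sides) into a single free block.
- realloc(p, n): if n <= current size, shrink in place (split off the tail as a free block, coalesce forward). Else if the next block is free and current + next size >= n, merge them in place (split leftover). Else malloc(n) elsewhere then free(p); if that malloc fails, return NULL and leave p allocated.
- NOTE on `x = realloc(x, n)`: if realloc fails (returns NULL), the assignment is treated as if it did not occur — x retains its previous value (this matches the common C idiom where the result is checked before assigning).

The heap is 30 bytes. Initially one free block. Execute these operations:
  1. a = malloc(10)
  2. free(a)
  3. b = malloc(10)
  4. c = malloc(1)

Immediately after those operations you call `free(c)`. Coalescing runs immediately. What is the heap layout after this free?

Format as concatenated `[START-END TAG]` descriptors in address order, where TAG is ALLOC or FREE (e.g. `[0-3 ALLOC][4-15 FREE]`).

Op 1: a = malloc(10) -> a = 0; heap: [0-9 ALLOC][10-29 FREE]
Op 2: free(a) -> (freed a); heap: [0-29 FREE]
Op 3: b = malloc(10) -> b = 0; heap: [0-9 ALLOC][10-29 FREE]
Op 4: c = malloc(1) -> c = 10; heap: [0-9 ALLOC][10-10 ALLOC][11-29 FREE]
free(c): c = 10 -> block [10-10 ALLOC]; mark free, coalesce with adjacent free neighbors -> [0-9 ALLOC][10-29 FREE]

Answer: [0-9 ALLOC][10-29 FREE]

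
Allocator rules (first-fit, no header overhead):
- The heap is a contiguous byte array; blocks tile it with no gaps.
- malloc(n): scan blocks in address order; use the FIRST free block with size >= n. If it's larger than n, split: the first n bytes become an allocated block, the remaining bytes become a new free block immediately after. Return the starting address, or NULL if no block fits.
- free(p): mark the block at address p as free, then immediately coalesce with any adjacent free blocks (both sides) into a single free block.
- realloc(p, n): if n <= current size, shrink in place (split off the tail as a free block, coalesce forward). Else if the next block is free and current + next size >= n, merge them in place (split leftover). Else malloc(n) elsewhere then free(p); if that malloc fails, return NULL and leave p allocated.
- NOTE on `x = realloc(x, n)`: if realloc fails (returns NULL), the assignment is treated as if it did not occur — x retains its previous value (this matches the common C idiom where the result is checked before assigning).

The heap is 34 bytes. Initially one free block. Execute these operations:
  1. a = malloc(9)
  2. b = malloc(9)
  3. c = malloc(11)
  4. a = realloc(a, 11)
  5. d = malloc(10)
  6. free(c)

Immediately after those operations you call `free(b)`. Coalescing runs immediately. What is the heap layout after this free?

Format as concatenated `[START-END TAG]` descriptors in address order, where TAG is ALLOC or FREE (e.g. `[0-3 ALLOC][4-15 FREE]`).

Answer: [0-8 ALLOC][9-33 FREE]

Derivation:
Op 1: a = malloc(9) -> a = 0; heap: [0-8 ALLOC][9-33 FREE]
Op 2: b = malloc(9) -> b = 9; heap: [0-8 ALLOC][9-17 ALLOC][18-33 FREE]
Op 3: c = malloc(11) -> c = 18; heap: [0-8 ALLOC][9-17 ALLOC][18-28 ALLOC][29-33 FREE]
Op 4: a = realloc(a, 11) -> NULL (a unchanged); heap: [0-8 ALLOC][9-17 ALLOC][18-28 ALLOC][29-33 FREE]
Op 5: d = malloc(10) -> d = NULL; heap: [0-8 ALLOC][9-17 ALLOC][18-28 ALLOC][29-33 FREE]
Op 6: free(c) -> (freed c); heap: [0-8 ALLOC][9-17 ALLOC][18-33 FREE]
free(b): b = 9 -> block [9-17 ALLOC]; mark free, coalesce with adjacent free neighbors -> [0-8 ALLOC][9-33 FREE]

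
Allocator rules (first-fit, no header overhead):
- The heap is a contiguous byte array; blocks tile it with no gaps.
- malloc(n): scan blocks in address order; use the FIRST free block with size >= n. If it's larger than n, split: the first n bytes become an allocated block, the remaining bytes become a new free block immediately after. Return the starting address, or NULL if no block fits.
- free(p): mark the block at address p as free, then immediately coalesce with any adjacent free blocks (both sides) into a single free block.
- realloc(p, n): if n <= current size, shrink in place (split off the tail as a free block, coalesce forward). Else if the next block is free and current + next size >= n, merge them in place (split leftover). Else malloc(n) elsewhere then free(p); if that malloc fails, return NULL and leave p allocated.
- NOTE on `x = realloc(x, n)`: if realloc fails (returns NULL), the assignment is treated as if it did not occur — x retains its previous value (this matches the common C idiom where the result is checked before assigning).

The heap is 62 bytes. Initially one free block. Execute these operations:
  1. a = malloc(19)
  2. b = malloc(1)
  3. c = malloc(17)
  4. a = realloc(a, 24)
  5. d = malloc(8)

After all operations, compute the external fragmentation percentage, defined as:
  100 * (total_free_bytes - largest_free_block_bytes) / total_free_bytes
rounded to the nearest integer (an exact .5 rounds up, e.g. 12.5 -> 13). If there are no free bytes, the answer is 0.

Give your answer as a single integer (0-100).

Op 1: a = malloc(19) -> a = 0; heap: [0-18 ALLOC][19-61 FREE]
Op 2: b = malloc(1) -> b = 19; heap: [0-18 ALLOC][19-19 ALLOC][20-61 FREE]
Op 3: c = malloc(17) -> c = 20; heap: [0-18 ALLOC][19-19 ALLOC][20-36 ALLOC][37-61 FREE]
Op 4: a = realloc(a, 24) -> a = 37; heap: [0-18 FREE][19-19 ALLOC][20-36 ALLOC][37-60 ALLOC][61-61 FREE]
Op 5: d = malloc(8) -> d = 0; heap: [0-7 ALLOC][8-18 FREE][19-19 ALLOC][20-36 ALLOC][37-60 ALLOC][61-61 FREE]
Free blocks: [11 1] total_free=12 largest=11 -> 100*(12-11)/12 = 100/12 ≈ 8.333 -> rounds to 8

Answer: 8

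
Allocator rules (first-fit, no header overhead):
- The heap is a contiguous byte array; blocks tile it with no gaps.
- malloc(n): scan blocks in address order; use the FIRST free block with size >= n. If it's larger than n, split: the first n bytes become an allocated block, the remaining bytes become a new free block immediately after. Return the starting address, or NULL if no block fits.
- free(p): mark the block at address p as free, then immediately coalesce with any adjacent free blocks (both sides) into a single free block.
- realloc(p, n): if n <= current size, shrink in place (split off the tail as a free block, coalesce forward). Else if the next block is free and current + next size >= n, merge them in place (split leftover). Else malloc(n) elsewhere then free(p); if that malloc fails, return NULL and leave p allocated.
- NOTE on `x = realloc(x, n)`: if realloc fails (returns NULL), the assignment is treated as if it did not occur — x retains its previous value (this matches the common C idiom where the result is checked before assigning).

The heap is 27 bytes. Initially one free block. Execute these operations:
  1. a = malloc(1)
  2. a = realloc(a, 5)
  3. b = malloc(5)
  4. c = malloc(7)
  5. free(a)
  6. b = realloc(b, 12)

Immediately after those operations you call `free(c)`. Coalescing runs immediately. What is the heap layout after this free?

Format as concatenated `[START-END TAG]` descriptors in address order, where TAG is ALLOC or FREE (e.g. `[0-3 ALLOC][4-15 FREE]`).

Op 1: a = malloc(1) -> a = 0; heap: [0-0 ALLOC][1-26 FREE]
Op 2: a = realloc(a, 5) -> a = 0; heap: [0-4 ALLOC][5-26 FREE]
Op 3: b = malloc(5) -> b = 5; heap: [0-4 ALLOC][5-9 ALLOC][10-26 FREE]
Op 4: c = malloc(7) -> c = 10; heap: [0-4 ALLOC][5-9 ALLOC][10-16 ALLOC][17-26 FREE]
Op 5: free(a) -> (freed a); heap: [0-4 FREE][5-9 ALLOC][10-16 ALLOC][17-26 FREE]
Op 6: b = realloc(b, 12) -> NULL (b unchanged); heap: [0-4 FREE][5-9 ALLOC][10-16 ALLOC][17-26 FREE]
free(c): c = 10 -> block [10-16 ALLOC]; mark free, coalesce with adjacent free neighbors -> [0-4 FREE][5-9 ALLOC][10-26 FREE]

Answer: [0-4 FREE][5-9 ALLOC][10-26 FREE]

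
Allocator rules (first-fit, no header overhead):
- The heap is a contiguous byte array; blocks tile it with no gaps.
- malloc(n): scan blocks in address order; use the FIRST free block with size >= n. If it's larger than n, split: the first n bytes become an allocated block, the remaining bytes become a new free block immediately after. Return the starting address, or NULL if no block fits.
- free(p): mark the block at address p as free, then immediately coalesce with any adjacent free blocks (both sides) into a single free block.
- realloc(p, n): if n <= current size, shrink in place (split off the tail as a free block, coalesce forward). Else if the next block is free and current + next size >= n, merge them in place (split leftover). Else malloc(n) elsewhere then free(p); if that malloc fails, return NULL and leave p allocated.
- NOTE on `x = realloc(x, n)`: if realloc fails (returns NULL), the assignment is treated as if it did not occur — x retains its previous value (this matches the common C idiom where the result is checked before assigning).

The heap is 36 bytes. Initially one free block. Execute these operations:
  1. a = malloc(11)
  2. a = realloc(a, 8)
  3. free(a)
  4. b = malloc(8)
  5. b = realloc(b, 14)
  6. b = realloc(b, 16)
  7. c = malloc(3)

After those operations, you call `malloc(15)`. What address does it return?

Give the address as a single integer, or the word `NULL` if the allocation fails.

Op 1: a = malloc(11) -> a = 0; heap: [0-10 ALLOC][11-35 FREE]
Op 2: a = realloc(a, 8) -> a = 0; heap: [0-7 ALLOC][8-35 FREE]
Op 3: free(a) -> (freed a); heap: [0-35 FREE]
Op 4: b = malloc(8) -> b = 0; heap: [0-7 ALLOC][8-35 FREE]
Op 5: b = realloc(b, 14) -> b = 0; heap: [0-13 ALLOC][14-35 FREE]
Op 6: b = realloc(b, 16) -> b = 0; heap: [0-15 ALLOC][16-35 FREE]
Op 7: c = malloc(3) -> c = 16; heap: [0-15 ALLOC][16-18 ALLOC][19-35 FREE]
malloc(15): first-fit scan over [0-15 ALLOC][16-18 ALLOC][19-35 FREE] -> 19

Answer: 19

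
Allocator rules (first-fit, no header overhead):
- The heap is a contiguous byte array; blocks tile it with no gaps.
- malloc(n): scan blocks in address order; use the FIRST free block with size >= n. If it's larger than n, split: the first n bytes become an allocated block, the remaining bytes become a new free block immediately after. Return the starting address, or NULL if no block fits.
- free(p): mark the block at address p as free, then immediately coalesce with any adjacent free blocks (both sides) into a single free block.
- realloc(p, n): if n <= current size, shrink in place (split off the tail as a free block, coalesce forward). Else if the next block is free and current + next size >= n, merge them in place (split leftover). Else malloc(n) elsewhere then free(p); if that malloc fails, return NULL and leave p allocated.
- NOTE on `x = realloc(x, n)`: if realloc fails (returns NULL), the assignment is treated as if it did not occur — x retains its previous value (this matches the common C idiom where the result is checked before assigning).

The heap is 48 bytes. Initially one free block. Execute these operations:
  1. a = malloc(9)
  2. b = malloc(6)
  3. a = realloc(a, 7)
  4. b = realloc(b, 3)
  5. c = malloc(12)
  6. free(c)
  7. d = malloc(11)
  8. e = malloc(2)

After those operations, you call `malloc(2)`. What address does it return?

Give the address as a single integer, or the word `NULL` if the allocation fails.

Op 1: a = malloc(9) -> a = 0; heap: [0-8 ALLOC][9-47 FREE]
Op 2: b = malloc(6) -> b = 9; heap: [0-8 ALLOC][9-14 ALLOC][15-47 FREE]
Op 3: a = realloc(a, 7) -> a = 0; heap: [0-6 ALLOC][7-8 FREE][9-14 ALLOC][15-47 FREE]
Op 4: b = realloc(b, 3) -> b = 9; heap: [0-6 ALLOC][7-8 FREE][9-11 ALLOC][12-47 FREE]
Op 5: c = malloc(12) -> c = 12; heap: [0-6 ALLOC][7-8 FREE][9-11 ALLOC][12-23 ALLOC][24-47 FREE]
Op 6: free(c) -> (freed c); heap: [0-6 ALLOC][7-8 FREE][9-11 ALLOC][12-47 FREE]
Op 7: d = malloc(11) -> d = 12; heap: [0-6 ALLOC][7-8 FREE][9-11 ALLOC][12-22 ALLOC][23-47 FREE]
Op 8: e = malloc(2) -> e = 7; heap: [0-6 ALLOC][7-8 ALLOC][9-11 ALLOC][12-22 ALLOC][23-47 FREE]
malloc(2): first-fit scan over [0-6 ALLOC][7-8 ALLOC][9-11 ALLOC][12-22 ALLOC][23-47 FREE] -> 23

Answer: 23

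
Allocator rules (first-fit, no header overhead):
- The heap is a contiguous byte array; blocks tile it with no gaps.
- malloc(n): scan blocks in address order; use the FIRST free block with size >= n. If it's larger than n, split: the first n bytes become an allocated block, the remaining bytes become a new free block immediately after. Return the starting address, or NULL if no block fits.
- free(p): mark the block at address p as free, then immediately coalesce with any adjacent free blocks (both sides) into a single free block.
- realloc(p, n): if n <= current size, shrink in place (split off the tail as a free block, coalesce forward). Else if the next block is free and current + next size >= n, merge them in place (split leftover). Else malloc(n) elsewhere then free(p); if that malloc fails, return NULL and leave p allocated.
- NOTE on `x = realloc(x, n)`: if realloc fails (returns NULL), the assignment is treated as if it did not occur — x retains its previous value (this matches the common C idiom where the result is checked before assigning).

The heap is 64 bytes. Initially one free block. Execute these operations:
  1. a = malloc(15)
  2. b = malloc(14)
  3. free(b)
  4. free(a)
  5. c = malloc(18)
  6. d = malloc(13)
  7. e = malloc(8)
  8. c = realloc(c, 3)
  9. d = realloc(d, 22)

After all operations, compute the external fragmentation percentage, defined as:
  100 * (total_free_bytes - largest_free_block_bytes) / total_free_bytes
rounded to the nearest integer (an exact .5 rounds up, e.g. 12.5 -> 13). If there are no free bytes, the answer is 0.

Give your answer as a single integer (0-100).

Answer: 10

Derivation:
Op 1: a = malloc(15) -> a = 0; heap: [0-14 ALLOC][15-63 FREE]
Op 2: b = malloc(14) -> b = 15; heap: [0-14 ALLOC][15-28 ALLOC][29-63 FREE]
Op 3: free(b) -> (freed b); heap: [0-14 ALLOC][15-63 FREE]
Op 4: free(a) -> (freed a); heap: [0-63 FREE]
Op 5: c = malloc(18) -> c = 0; heap: [0-17 ALLOC][18-63 FREE]
Op 6: d = malloc(13) -> d = 18; heap: [0-17 ALLOC][18-30 ALLOC][31-63 FREE]
Op 7: e = malloc(8) -> e = 31; heap: [0-17 ALLOC][18-30 ALLOC][31-38 ALLOC][39-63 FREE]
Op 8: c = realloc(c, 3) -> c = 0; heap: [0-2 ALLOC][3-17 FREE][18-30 ALLOC][31-38 ALLOC][39-63 FREE]
Op 9: d = realloc(d, 22) -> d = 39; heap: [0-2 ALLOC][3-30 FREE][31-38 ALLOC][39-60 ALLOC][61-63 FREE]
Free blocks: [28 3] total_free=31 largest=28 -> 100*(31-28)/31 = 300/31 ≈ 9.677 -> rounds to 10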